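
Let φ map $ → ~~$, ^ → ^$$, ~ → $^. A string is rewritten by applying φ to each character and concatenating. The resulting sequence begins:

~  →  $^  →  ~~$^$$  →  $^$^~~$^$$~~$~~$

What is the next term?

Rewriting the 16 symbols of $^$^~~$^$$~~$~~$ one by one yields ~~$ ^$$ ~~$ ^$$ $^ $^ ~~$ ^$$ ~~$ ~~$ $^ $^ ~~$ $^ $^ ~~$; concatenated:

~~$^$$~~$^$$$^$^~~$^$$~~$~~$$^$^~~$$^$^~~$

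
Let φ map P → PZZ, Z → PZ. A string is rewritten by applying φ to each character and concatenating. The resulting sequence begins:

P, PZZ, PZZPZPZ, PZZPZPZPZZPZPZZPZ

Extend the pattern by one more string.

Applying the rule to each of the 17 symbols of PZZPZPZPZZPZPZZPZ gives the pieces PZZ PZ PZ PZZ PZ PZZ PZ PZZ PZ PZ PZZ PZ PZZ PZ PZ PZZ PZ, which concatenate to the answer.

PZZPZPZPZZPZPZZPZPZZPZPZPZZPZPZZPZPZPZZPZ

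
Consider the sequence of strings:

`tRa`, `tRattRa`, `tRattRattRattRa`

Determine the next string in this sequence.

tRattRattRattRattRattRattRattRa

Every step duplicates the string with 't' between the halves.
One more doubling of tRattRattRattRa gives the answer.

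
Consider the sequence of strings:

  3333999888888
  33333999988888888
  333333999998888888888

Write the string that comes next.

3333333999999888888888888

Term n consists of n+1 3's, followed by n 9's, followed by 2n 8's, where the shown terms are n = 3, 4, 5.
Setting n = 6 gives 7, 6, 12 characters in each block.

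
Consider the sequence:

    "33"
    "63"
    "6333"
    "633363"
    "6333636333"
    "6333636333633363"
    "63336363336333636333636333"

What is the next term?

633363633363336363336363336333636333633363

This is a Fibonacci-style word recurrence s(k) = s(k−1)·s(k−2): e.g. 63·33 = 6333.
Continuing: 63336363336333636333636333 · 6333636333633363 gives term 8.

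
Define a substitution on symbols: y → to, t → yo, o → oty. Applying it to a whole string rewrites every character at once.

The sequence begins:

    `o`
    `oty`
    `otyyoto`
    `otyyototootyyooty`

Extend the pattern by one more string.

otyyototootyyootyyootyotyyototootyotyyoto

Applying the rule to each of the 17 symbols of otyyototootyyooty gives the pieces oty yo to to oty yo oty yo oty oty yo to to oty oty yo to, which concatenate to the answer.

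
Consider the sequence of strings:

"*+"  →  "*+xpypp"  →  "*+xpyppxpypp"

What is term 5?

Every step adds xpypp to the end: s(k+1) = s(k)·xpypp.
From *+xpyppxpypp, 2 further steps: *+xpyppxpypp → *+xpyppxpyppxpypp → (answer).

*+xpyppxpyppxpyppxpypp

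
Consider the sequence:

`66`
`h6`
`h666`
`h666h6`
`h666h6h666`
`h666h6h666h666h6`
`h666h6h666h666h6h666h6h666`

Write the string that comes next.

h666h6h666h666h6h666h6h666h666h6h666h666h6

This is a Fibonacci-style word recurrence s(k) = s(k−1)·s(k−2): e.g. h6·66 = h666.
The next term joins h666h6h666h666h6h666h6h666 and h666h6h666h666h6.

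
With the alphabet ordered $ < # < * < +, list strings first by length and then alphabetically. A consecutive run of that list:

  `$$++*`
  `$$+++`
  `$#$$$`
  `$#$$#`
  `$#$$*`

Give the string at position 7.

$#$#$

Advancing 2 positions from $#$$* through $#$$* → $#$$+ reaches term 7.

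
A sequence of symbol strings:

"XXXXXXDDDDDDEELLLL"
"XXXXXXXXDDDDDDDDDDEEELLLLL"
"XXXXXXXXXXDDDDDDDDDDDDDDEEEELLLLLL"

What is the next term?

XXXXXXXXXXXXDDDDDDDDDDDDDDDDDDEEEEELLLLLLL

Reading off run lengths: X runs 6, 8, 10; D runs 6, 10, 14; E runs 2, 3, 4; L runs 4, 5, 6 — each is linear in n, where the shown terms are n = 2, 3, 4.
At n = 5 the blocks have lengths 12, 18, 5, 7.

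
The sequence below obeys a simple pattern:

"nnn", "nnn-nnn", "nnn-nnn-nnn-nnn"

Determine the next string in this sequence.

nnn-nnn-nnn-nnn-nnn-nnn-nnn-nnn

Each string is two copies of the previous one joined by '-'.
One more doubling of nnn-nnn-nnn-nnn gives the answer.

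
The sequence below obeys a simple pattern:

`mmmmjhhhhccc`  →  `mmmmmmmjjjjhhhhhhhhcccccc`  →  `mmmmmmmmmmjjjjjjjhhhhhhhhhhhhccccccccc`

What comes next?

mmmmmmmmmmmmmjjjjjjjjjjhhhhhhhhhhhhhhhhcccccccccccc

The n-th term is 3n+1 m's then 3n-2 j's then 4n h's then 3n c's (n = 1, 2, …).
For the next term, n = 4, so the run lengths are 13, 10, 16, 12.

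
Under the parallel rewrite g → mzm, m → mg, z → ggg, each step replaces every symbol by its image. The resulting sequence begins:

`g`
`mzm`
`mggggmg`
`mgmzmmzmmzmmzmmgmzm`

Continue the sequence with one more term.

mgmzmmggggmgmggggmgmggggmgmggggmgmgmzmmggggmg

φ(mgmzmmzmmzmmzmmgmzm) expands symbol-by-symbol to mg mzm mg ggg mg mg ggg mg mg ggg mg mg ggg mg mg mzm mg ggg mg; joining the 19 pieces gives the next term.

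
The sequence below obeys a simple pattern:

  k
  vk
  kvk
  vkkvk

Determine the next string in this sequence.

kvkvkkvk

From term 3 onward, concatenate the second-to-last term with the last: k·vk = kvk, vk·kvk = vkkvk, …
The next term joins kvk and vkkvk.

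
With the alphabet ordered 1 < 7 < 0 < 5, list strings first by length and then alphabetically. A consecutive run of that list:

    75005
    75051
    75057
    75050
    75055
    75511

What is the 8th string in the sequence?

75510

Advancing 2 positions from 75511 through 75511 → 75517 reaches term 8.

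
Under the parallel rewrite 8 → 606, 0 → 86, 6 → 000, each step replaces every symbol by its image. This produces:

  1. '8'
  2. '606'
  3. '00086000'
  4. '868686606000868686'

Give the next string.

60600060600060600000086000868686606000606000606000

φ(868686606000868686) expands symbol-by-symbol to 606 000 606 000 606 000 000 86 000 86 86 86 606 000 606 000 606 000; joining the 18 pieces gives the next term.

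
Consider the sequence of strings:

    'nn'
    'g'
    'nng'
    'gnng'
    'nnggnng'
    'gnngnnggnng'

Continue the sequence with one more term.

nnggnnggnngnnggnng

This is a Fibonacci-style word recurrence s(k) = s(k−2)·s(k−1): e.g. nn·g = nng.
Continuing: nnggnng · gnngnnggnng gives term 7.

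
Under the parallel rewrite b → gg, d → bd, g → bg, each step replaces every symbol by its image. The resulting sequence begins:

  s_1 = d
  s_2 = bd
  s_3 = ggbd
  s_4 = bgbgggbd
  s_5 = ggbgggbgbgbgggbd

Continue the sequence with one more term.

φ(ggbgggbgbgbgggbd) expands symbol-by-symbol to bg bg gg bg bg bg gg bg gg bg gg bg bg bg gg bd; joining the 16 pieces gives the next term.

bgbgggbgbgbgggbgggbgggbgbgbgggbd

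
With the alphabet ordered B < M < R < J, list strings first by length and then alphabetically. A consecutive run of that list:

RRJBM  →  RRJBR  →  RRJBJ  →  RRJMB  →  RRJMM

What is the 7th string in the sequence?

Stepping forward 2 times from RRJMM: RRJMM → RRJMR, then the target.

RRJMJ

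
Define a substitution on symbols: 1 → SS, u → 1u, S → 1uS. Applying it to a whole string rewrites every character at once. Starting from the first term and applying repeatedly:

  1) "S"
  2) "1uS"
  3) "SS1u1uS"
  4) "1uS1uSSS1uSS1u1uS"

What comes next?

Rewriting the 17 symbols of 1uS1uSSS1uSS1u1uS one by one yields SS 1u 1uS SS 1u 1uS 1uS 1uS SS 1u 1uS 1uS SS 1u SS 1u 1uS; concatenated:

SS1u1uSSS1u1uS1uS1uSSS1u1uS1uSSS1uSS1u1uS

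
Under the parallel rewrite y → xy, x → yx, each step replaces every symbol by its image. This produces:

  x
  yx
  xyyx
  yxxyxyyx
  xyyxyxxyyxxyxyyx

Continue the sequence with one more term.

yxxyxyyxxyyxyxxyxyyxyxxyyxxyxyyx

φ(xyyxyxxyyxxyxyyx) expands symbol-by-symbol to yx xy xy yx xy yx yx xy xy yx yx xy yx xy xy yx; joining the 16 pieces gives the next term.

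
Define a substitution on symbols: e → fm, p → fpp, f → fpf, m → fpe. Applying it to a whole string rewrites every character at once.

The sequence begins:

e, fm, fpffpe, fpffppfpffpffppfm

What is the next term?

Rewriting the 17 symbols of fpffppfpffpffppfm one by one yields fpf fpp fpf fpf fpp fpp fpf fpp fpf fpf fpp fpf fpf fpp fpp fpf fpe; concatenated:

fpffppfpffpffppfppfpffppfpffpffppfpffpffppfppfpffpe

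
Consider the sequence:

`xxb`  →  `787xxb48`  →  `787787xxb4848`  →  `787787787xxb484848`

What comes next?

787787787787xxb48484848

Each term wraps the previous one in 787 on the left and 48 on the right.
So the next term is 787·787787787xxb484848·48.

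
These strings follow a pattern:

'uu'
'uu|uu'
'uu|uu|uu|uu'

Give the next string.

Each string is two copies of the previous one joined by '|'.
Doubling uu|uu|uu|uu with '|' between the halves:

uu|uu|uu|uu|uu|uu|uu|uu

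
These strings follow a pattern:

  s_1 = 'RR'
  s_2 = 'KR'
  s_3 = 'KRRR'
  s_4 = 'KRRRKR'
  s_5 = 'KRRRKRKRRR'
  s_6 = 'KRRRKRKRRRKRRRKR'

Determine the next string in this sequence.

From term 3 onward, concatenate the last term with the second-to-last: KR·RR = KRRR, KRRR·KR = KRRRKR, …
The next term joins KRRRKRKRRRKRRRKR and KRRRKRKRRR.

KRRRKRKRRRKRRRKRKRRRKRKRRR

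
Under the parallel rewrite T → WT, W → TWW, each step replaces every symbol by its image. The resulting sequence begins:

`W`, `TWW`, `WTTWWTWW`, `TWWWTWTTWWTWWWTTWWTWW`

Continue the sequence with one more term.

WTTWWTWWTWWWTTWWWTWTTWWTWWWTTWWTWWTWWWTWTTWWTWWWTTWWTWW

Applying the rule to each of the 21 symbols of TWWWTWTTWWTWWWTTWWTWW gives the pieces WT TWW TWW TWW WT TWW WT WT TWW TWW WT TWW TWW TWW WT WT TWW TWW WT TWW TWW, which concatenate to the answer.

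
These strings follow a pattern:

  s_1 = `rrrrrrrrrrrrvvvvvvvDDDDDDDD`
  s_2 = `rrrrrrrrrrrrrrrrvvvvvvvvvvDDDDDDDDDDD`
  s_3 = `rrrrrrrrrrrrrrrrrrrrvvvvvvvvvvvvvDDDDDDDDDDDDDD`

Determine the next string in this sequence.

Term n consists of 4n r's, followed by 3n-2 v's, followed by 3n-1 D's, where the shown terms are n = 3, 4, 5.
For the next term, n = 6, so the run lengths are 24, 16, 17.

rrrrrrrrrrrrrrrrrrrrrrrrvvvvvvvvvvvvvvvvDDDDDDDDDDDDDDDDD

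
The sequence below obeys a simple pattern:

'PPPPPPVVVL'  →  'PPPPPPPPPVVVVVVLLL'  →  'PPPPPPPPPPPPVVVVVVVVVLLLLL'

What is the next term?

Term n consists of 3n+3 P's, followed by 3n V's, followed by 2n-1 L's (n = 1, 2, …).
Setting n = 4 gives 15, 12, 7 characters in each block.

PPPPPPPPPPPPPPPVVVVVVVVVVVVLLLLLLL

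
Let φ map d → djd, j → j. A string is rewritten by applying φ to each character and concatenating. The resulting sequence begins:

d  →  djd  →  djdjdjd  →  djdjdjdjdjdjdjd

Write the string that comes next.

djdjdjdjdjdjdjdjdjdjdjdjdjdjdjd

Applying the rule to each of the 15 symbols of djdjdjdjdjdjdjd gives the pieces djd j djd j djd j djd j djd j djd j djd j djd, which concatenate to the answer.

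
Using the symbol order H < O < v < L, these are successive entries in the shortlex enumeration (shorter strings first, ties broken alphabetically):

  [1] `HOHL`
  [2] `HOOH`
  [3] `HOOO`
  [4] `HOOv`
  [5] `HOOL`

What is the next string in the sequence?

HOvH

Treat HOOL as a base-4 numeral over the given alphabet and add one, carrying through any trailing L's.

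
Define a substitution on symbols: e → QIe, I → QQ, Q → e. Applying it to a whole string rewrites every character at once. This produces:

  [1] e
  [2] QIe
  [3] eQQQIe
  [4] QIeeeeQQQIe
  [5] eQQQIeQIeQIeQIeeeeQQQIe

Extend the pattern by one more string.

Applying the rule to each of the 23 symbols of eQQQIeQIeQIeQIeeeeQQQIe gives the pieces QIe e e e QQ QIe e QQ QIe e QQ QIe e QQ QIe QIe QIe QIe e e e QQ QIe, which concatenate to the answer.

QIeeeeQQQIeeQQQIeeQQQIeeQQQIeQIeQIeQIeeeeQQQIe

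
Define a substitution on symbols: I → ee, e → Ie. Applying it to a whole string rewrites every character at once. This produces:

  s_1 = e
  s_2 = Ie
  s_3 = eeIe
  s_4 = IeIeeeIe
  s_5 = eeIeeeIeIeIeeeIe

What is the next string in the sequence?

Replace each of the 16 characters of eeIeeeIeIeIeeeIe in place — Ie Ie ee Ie Ie Ie ee Ie ee Ie ee Ie Ie Ie ee Ie — and concatenate.

IeIeeeIeIeIeeeIeeeIeeeIeIeIeeeIe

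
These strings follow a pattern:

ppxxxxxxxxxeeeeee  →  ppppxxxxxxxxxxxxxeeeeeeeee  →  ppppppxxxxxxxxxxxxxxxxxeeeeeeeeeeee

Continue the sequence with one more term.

Reading off run lengths: p runs 2, 4, 6; x runs 9, 13, 17; e runs 6, 9, 12 — each is linear in n, where the shown terms are n = 2, 3, 4.
At n = 5 the blocks have lengths 8, 21, 15.

ppppppppxxxxxxxxxxxxxxxxxxxxxeeeeeeeeeeeeeee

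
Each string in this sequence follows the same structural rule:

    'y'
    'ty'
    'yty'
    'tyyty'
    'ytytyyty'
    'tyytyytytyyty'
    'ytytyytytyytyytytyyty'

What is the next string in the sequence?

tyytyytytyytyytytyytytyytyytytyyty

Each term (from the third on) is the two preceding terms concatenated in order: term 3 = y·ty = yty.
The next term joins tyytyytytyyty and ytytyytytyytyytytyyty.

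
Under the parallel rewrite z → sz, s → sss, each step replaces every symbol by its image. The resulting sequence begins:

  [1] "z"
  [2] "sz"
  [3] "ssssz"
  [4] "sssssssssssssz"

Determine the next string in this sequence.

φ(sssssssssssssz) expands symbol-by-symbol to sss sss sss sss sss sss sss sss sss sss sss sss sss sz; joining the 14 pieces gives the next term.

ssssssssssssssssssssssssssssssssssssssssz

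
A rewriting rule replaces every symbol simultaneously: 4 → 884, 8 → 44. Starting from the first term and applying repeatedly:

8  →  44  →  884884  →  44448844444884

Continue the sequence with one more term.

88488488488444448848848848848844444884

φ(44448844444884) expands symbol-by-symbol to 884 884 884 884 44 44 884 884 884 884 884 44 44 884; joining the 14 pieces gives the next term.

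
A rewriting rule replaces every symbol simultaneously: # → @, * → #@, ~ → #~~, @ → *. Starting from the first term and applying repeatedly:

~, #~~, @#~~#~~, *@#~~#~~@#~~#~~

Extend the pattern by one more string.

Replace each of the 15 characters of *@#~~#~~@#~~#~~ in place — #@ * @ #~~ #~~ @ #~~ #~~ * @ #~~ #~~ @ #~~ #~~ — and concatenate.

#@*@#~~#~~@#~~#~~*@#~~#~~@#~~#~~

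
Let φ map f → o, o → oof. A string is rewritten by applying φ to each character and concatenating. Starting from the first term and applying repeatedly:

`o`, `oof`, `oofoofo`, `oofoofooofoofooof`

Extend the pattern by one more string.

φ(oofoofooofoofooof) expands symbol-by-symbol to oof oof o oof oof o oof oof oof o oof oof o oof oof oof o; joining the 17 pieces gives the next term.

oofoofooofoofooofoofoofooofoofooofoofoofo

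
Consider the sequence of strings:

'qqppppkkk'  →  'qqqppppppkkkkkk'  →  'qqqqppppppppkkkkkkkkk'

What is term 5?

Term n consists of n+1 q's, followed by 2n+2 p's, followed by 3n k's (n = 1, 2, …).
Setting n = 5 gives 6, 12, 15 characters in each block.

qqqqqqppppppppppppkkkkkkkkkkkkkkk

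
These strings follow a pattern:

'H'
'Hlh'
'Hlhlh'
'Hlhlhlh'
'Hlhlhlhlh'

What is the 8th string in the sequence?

Hlhlhlhlhlhlhlh

Every step adds lh to the end: s(k+1) = s(k)·lh.
From Hlhlhlhlh, 3 further steps: Hlhlhlhlh → Hlhlhlhlhlh → Hlhlhlhlhlhlh → (answer).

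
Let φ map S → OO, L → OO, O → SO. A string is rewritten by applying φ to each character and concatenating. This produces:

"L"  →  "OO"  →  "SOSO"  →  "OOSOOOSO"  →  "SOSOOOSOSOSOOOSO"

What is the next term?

Applying the rule to each of the 16 symbols of SOSOOOSOSOSOOOSO gives the pieces OO SO OO SO SO SO OO SO OO SO OO SO SO SO OO SO, which concatenate to the answer.

OOSOOOSOSOSOOOSOOOSOOOSOSOSOOOSO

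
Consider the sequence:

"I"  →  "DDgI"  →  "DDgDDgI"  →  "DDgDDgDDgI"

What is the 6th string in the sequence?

DDgDDgDDgDDgDDgI

The strings grow by a fixed prefix DDg each time.
From DDgDDgDDgI, 2 further steps: DDgDDgDDgI → DDgDDgDDgDDgI → (answer).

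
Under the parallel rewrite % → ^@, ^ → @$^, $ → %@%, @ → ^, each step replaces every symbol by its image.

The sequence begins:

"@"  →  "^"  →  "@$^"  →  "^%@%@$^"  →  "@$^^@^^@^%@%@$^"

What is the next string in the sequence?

φ(@$^^@^^@^%@%@$^) expands symbol-by-symbol to ^ %@% @$^ @$^ ^ @$^ @$^ ^ @$^ ^@ ^ ^@ ^ %@% @$^; joining the 15 pieces gives the next term.

^%@%@$^@$^^@$^@$^^@$^^@^^@^%@%@$^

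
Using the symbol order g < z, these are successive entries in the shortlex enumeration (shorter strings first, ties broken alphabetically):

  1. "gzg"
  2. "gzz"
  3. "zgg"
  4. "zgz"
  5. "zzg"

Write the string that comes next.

Treat zzg as a base-2 numeral over the given alphabet and add one, carrying through any trailing z's.

zzz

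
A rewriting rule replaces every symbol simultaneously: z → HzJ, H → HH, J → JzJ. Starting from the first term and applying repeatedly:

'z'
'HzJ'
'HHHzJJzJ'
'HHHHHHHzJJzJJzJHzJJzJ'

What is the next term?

HHHHHHHHHHHHHHHzJJzJJzJHzJJzJJzJHzJJzJHHHzJJzJJzJHzJJzJ

Replace each of the 21 characters of HHHHHHHzJJzJJzJHzJJzJ in place — HH HH HH HH HH HH HH HzJ JzJ JzJ HzJ JzJ JzJ HzJ JzJ HH HzJ JzJ JzJ HzJ JzJ — and concatenate.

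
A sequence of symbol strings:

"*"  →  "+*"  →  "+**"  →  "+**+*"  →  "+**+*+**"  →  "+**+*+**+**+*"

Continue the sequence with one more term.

From term 3 onward, concatenate the last term with the second-to-last: +*·* = +**, +**·+* = +**+*, …
Continuing: +**+*+**+**+* · +**+*+** gives term 7.

+**+*+**+**+*+**+*+**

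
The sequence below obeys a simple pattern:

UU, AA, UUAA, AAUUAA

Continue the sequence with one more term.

This is a Fibonacci-style word recurrence s(k) = s(k−2)·s(k−1): e.g. UU·AA = UUAA.
So term 5 is UUAA·AAUUAA.

UUAAAAUUAA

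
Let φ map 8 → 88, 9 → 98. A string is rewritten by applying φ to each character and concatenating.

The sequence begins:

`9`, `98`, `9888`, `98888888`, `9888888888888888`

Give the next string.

98888888888888888888888888888888

φ(9888888888888888) expands symbol-by-symbol to 98 88 88 88 88 88 88 88 88 88 88 88 88 88 88 88; joining the 16 pieces gives the next term.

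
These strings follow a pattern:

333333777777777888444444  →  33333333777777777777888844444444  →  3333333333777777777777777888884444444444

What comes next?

333333333333777777777777777777888888444444444444

Each string has the form 3^{2n} 7^{3n} 8^{n} 4^{2n}, where the shown terms are n = 3, 4, 5.
At n = 6 the blocks have lengths 12, 18, 6, 12.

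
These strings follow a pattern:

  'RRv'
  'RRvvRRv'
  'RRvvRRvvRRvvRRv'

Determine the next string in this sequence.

Each string is two copies of the previous one joined by 'v'.
Doubling RRvvRRvvRRvvRRv with 'v' between the halves:

RRvvRRvvRRvvRRvvRRvvRRvvRRvvRRv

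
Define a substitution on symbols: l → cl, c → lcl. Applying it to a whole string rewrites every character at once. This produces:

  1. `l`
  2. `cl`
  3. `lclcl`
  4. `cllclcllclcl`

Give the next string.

lclclcllclcllclclcllclcllclcl

Rewriting each symbol of cllclcllclcl: c→lcl, l→cl, l→cl, c→lcl, l→cl, c→lcl, l→cl, l→cl, c→lcl, l→cl, c→lcl, l→cl, which concatenates to lcl cl cl lcl cl lcl cl cl lcl cl lcl cl.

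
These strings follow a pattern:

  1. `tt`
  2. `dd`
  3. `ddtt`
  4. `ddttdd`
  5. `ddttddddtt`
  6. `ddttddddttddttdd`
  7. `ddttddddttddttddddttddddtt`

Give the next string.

Each term (from the third on) is the previous term followed by the one before it: term 3 = dd·tt = ddtt.
The next term joins ddttddddttddttddddttddddtt and ddttddddttddttdd.

ddttddddttddttddddttddddttddttddddttddttdd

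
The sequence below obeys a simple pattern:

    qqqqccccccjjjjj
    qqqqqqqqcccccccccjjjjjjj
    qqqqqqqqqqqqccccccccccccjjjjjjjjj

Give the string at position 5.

qqqqqqqqqqqqqqqqqqqqccccccccccccccccccjjjjjjjjjjjjj

The n-th term is 4n q's then 3n+3 c's then 2n+3 j's (n = 1, 2, …).
Setting n = 5 gives 20, 18, 13 characters in each block.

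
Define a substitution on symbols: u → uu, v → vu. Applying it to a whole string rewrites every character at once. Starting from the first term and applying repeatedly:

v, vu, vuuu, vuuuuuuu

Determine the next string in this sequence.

Expanding vuuuuuuu: v→vu, u→uu, u→uu, u→uu, u→uu, u→uu, u→uu, u→uu. Concatenated: vu uu uu uu uu uu uu uu.

vuuuuuuuuuuuuuuu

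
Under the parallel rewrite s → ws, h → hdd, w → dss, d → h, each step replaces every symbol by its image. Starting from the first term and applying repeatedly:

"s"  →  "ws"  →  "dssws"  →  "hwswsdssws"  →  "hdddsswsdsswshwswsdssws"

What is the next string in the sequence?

Applying the rule to each of the 23 symbols of hdddsswsdsswshwswsdssws gives the pieces hdd h h h ws ws dss ws h ws ws dss ws hdd dss ws dss ws h ws ws dss ws, which concatenate to the answer.

hddhhhwswsdsswshwswsdsswshdddsswsdsswshwswsdssws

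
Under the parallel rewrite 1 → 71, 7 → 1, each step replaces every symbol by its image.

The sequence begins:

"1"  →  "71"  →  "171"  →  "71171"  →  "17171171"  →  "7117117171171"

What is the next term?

φ(7117117171171) expands symbol-by-symbol to 1 71 71 1 71 71 1 71 1 71 71 1 71; joining the 13 pieces gives the next term.

171711717117117171171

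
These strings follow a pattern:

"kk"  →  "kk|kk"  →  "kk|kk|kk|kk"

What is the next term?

kk|kk|kk|kk|kk|kk|kk|kk

Every step duplicates the string with '|' between the halves.
One more doubling of kk|kk|kk|kk gives the answer.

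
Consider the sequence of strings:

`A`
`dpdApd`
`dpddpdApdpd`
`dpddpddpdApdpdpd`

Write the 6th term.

dpddpddpddpddpdApdpdpdpdpd

Each term wraps the previous one in dpd on the left and pd on the right.
From dpddpddpdApdpdpd, 2 further steps: dpddpddpdApdpdpd → dpddpddpddpdApdpdpdpd → (answer).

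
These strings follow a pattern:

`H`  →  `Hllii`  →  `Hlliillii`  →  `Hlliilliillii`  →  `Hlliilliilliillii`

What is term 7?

Hlliilliilliilliilliillii

The strings grow by a fixed suffix llii each time.
From Hlliilliilliillii, 2 further steps: Hlliilliilliillii → Hlliilliilliilliillii → (answer).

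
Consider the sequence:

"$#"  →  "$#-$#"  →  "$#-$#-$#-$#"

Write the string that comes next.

Each string is two copies of the previous one joined by '-'.
One more doubling of $#-$#-$#-$# gives the answer.

$#-$#-$#-$#-$#-$#-$#-$#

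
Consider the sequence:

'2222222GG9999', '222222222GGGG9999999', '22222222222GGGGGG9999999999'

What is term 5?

222222222222222GGGGGGGGGG9999999999999999

Term n consists of 2n+3 2's, followed by 2n-2 G's, followed by 3n-2 9's, where the shown terms are n = 2, 3, 4.
At n = 6 the blocks have lengths 15, 10, 16.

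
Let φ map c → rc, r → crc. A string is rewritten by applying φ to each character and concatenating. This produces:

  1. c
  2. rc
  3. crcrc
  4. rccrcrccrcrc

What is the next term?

crcrcrccrcrccrcrcrccrcrccrcrc

Expanding rccrcrccrcrc: r→crc, c→rc, c→rc, r→crc, c→rc, r→crc, c→rc, c→rc, r→crc, c→rc, r→crc, c→rc. Concatenated: crc rc rc crc rc crc rc rc crc rc crc rc.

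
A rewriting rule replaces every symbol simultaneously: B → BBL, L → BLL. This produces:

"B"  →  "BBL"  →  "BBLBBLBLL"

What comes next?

BBLBBLBLLBBLBBLBLLBBLBLLBLL

Apply φ to BBLBBLBLL symbol by symbol: B→BBL, B→BBL, L→BLL, B→BBL, B→BBL, L→BLL, B→BBL, L→BLL, L→BLL; joined: BBL BBL BLL BBL BBL BLL BBL BLL BLL.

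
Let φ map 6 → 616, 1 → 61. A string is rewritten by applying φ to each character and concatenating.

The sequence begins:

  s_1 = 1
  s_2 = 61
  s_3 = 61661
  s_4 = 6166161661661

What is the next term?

Applying the rule to each of the 13 symbols of 6166161661661 gives the pieces 616 61 616 616 61 616 61 616 616 61 616 616 61, which concatenate to the answer.

6166161661661616616166166161661661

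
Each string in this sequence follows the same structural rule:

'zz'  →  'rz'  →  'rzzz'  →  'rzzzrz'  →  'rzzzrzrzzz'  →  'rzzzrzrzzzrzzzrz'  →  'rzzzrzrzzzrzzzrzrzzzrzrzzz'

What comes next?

Each term (from the third on) is the previous term followed by the one before it: term 3 = rz·zz = rzzz.
So term 8 is rzzzrzrzzzrzzzrzrzzzrzrzzz·rzzzrzrzzzrzzzrz.

rzzzrzrzzzrzzzrzrzzzrzrzzzrzzzrzrzzzrzzzrz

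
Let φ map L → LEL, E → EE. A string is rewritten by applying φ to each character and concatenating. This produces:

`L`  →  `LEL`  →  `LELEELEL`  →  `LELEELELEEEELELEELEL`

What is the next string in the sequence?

Applying the rule to each of the 20 symbols of LELEELELEEEELELEELEL gives the pieces LEL EE LEL EE EE LEL EE LEL EE EE EE EE LEL EE LEL EE EE LEL EE LEL, which concatenate to the answer.

LELEELELEEEELELEELELEEEEEEEELELEELELEEEELELEELEL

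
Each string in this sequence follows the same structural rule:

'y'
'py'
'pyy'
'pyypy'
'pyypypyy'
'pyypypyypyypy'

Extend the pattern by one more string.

From term 3 onward, concatenate the last term with the second-to-last: py·y = pyy, pyy·py = pyypy, …
Continuing: pyypypyypyypy · pyypypyy gives term 7.

pyypypyypyypypyypypyy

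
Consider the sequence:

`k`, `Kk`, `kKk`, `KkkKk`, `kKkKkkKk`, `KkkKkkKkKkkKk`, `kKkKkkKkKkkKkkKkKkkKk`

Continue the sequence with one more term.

KkkKkkKkKkkKkkKkKkkKkKkkKkkKkKkkKk

Each term (from the third on) is the two preceding terms concatenated in order: term 3 = k·Kk = kKk.
The next term joins KkkKkkKkKkkKk and kKkKkkKkKkkKkkKkKkkKk.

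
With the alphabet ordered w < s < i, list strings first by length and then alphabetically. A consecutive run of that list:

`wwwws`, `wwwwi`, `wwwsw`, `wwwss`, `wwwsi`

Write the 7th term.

wwwis

Continuing the enumeration 2 steps past wwwsi: wwwsi → wwwiw → (answer).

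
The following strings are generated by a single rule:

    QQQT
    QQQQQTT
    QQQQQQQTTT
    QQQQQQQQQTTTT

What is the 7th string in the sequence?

Term n consists of 2n+1 Q's, followed by n T's (n = 1, 2, …).
Setting n = 7 gives 15, 7 characters in each block.

QQQQQQQQQQQQQQQTTTTTTT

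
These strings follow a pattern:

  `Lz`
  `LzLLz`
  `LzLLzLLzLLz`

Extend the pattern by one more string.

LzLLzLLzLLzLLzLLzLLzLLz

Each string is two copies of the previous one joined by 'L'.
So the next term is two copies of LzLLzLLzLLz with 'L' between the halves.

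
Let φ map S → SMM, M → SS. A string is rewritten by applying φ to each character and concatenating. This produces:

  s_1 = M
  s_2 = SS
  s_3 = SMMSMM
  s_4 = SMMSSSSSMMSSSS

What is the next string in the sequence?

SMMSSSSSMMSMMSMMSMMSMMSSSSSMMSMMSMMSMM

Applying the rule to each of the 14 symbols of SMMSSSSSMMSSSS gives the pieces SMM SS SS SMM SMM SMM SMM SMM SS SS SMM SMM SMM SMM, which concatenate to the answer.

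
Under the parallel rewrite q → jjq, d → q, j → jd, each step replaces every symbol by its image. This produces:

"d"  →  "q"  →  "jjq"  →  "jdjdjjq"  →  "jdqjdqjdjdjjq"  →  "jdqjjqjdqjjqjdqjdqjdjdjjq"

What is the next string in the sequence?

jdqjjqjdjdjjqjdqjjqjdjdjjqjdqjjqjdqjjqjdqjdqjdjdjjq

Replace each of the 25 characters of jdqjjqjdqjjqjdqjdqjdjdjjq in place — jd q jjq jd jd jjq jd q jjq jd jd jjq jd q jjq jd q jjq jd q jd q jd jd jjq — and concatenate.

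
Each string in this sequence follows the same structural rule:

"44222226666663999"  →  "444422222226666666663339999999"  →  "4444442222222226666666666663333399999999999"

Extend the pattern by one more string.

Term n consists of 2n 4's, followed by 2n+3 2's, followed by 3n+3 6's, followed by 2n-1 3's, followed by 4n-1 9's (n = 1, 2, …).
At n = 4 the blocks have lengths 8, 11, 15, 7, 15.

44444444222222222226666666666666663333333999999999999999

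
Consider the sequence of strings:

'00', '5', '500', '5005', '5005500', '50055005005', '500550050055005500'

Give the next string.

Each term (from the third on) is the previous term followed by the one before it: term 3 = 5·00 = 500.
Continuing: 500550050055005500 · 50055005005 gives term 8.

50055005005500550050055005005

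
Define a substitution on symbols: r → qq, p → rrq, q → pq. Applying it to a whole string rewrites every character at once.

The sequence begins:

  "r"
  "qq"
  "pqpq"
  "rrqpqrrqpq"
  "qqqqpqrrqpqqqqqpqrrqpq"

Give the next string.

pqpqpqpqrrqpqqqqqpqrrqpqpqpqpqpqrrqpqqqqqpqrrqpq

Replace each of the 22 characters of qqqqpqrrqpqqqqqpqrrqpq in place — pq pq pq pq rrq pq qq qq pq rrq pq pq pq pq pq rrq pq qq qq pq rrq pq — and concatenate.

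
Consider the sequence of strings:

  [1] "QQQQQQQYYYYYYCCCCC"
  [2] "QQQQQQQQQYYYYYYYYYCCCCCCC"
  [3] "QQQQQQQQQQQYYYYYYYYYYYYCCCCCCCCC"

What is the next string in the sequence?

The n-th term is 2n+3 Q's then 3n Y's then 2n+1 C's, where the shown terms are n = 2, 3, 4.
For the next term, n = 5, so the run lengths are 13, 15, 11.

QQQQQQQQQQQQQYYYYYYYYYYYYYYYCCCCCCCCCCC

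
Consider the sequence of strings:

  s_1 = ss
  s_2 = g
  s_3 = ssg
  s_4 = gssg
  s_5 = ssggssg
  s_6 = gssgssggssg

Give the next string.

Each term (from the third on) is the two preceding terms concatenated in order: term 3 = ss·g = ssg.
Continuing: ssggssg · gssgssggssg gives term 7.

ssggssggssgssggssg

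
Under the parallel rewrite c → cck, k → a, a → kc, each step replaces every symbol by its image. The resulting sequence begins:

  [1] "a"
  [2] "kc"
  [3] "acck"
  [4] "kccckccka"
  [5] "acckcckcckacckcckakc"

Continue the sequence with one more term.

kccckcckacckcckacckcckakccckcckacckcckakcacck

φ(acckcckcckacckcckakc) expands symbol-by-symbol to kc cck cck a cck cck a cck cck a kc cck cck a cck cck a kc a cck; joining the 20 pieces gives the next term.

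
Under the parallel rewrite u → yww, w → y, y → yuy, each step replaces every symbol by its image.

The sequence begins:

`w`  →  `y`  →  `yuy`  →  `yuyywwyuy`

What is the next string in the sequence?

yuyywwyuyyuyyyyuyywwyuy

Expanding yuyywwyuy: y→yuy, u→yww, y→yuy, y→yuy, w→y, w→y, y→yuy, u→yww, y→yuy. Concatenated: yuy yww yuy yuy y y yuy yww yuy.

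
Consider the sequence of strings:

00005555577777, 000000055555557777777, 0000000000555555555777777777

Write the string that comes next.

00000000000005555555555577777777777

Reading off run lengths: 0 runs 4, 7, 10; 5 runs 5, 7, 9; 7 runs 5, 7, 9 — each is linear in n (n = 1, 2, …).
At n = 4 the blocks have lengths 13, 11, 11.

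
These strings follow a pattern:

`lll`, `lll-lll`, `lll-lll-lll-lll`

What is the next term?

lll-lll-lll-lll-lll-lll-lll-lll

Every step duplicates the string with '-' between the halves.
So the next term is two copies of lll-lll-lll-lll with '-' between the halves.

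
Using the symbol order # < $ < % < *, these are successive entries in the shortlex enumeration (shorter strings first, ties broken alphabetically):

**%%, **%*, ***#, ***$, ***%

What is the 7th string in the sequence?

Stepping forward 2 times from ***%: ***% → ****, then the target.

#####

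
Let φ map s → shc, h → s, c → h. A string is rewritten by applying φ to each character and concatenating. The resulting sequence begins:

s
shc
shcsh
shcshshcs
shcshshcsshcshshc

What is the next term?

φ(shcshshcsshcshshc) expands symbol-by-symbol to shc s h shc s shc s h shc shc s h shc s shc s h; joining the 17 pieces gives the next term.

shcshshcsshcshshcshcshshcsshcsh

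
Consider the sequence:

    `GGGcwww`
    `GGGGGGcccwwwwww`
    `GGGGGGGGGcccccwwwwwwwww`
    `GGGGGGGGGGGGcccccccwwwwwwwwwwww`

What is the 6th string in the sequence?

Reading off run lengths: G runs 3, 6, 9, 12; c runs 1, 3, 5, 7; w runs 3, 6, 9, 12 — each is linear in n (n = 1, 2, …).
For term 6, n = 6, so the run lengths are 18, 11, 18.

GGGGGGGGGGGGGGGGGGcccccccccccwwwwwwwwwwwwwwwwww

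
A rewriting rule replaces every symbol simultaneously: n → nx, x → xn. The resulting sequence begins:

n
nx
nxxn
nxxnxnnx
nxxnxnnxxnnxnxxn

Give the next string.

Rewriting the 16 symbols of nxxnxnnxxnnxnxxn one by one yields nx xn xn nx xn nx nx xn xn nx nx xn nx xn xn nx; concatenated:

nxxnxnnxxnnxnxxnxnnxnxxnnxxnxnnx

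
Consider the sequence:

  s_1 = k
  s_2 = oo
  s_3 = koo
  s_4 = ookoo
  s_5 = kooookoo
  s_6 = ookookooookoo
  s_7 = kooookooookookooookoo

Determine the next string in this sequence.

ookookooookookooookooookookooookoo

This is a Fibonacci-style word recurrence s(k) = s(k−2)·s(k−1): e.g. k·oo = koo.
The next term joins ookookooookoo and kooookooookookooookoo.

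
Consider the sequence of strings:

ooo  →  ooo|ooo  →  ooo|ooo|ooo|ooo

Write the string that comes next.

s(k+1) = s(k)·|·s(k) — each term doubles the last with '|' between the halves.
So the next term is two copies of ooo|ooo|ooo|ooo with '|' between the halves.

ooo|ooo|ooo|ooo|ooo|ooo|ooo|ooo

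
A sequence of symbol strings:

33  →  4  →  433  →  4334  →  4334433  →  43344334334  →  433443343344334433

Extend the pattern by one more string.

Each term (from the third on) is the previous term followed by the one before it: term 3 = 4·33 = 433.
Continuing: 433443343344334433 · 43344334334 gives term 8.

43344334334433443343344334334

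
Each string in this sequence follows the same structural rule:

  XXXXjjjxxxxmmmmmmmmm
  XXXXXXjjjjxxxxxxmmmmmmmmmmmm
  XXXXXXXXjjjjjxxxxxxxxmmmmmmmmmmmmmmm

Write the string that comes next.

Term n consists of 2n X's, followed by n+1 j's, followed by 2n x's, followed by 3n+3 m's, where the shown terms are n = 2, 3, 4.
Setting n = 5 gives 10, 6, 10, 18 characters in each block.

XXXXXXXXXXjjjjjjxxxxxxxxxxmmmmmmmmmmmmmmmmmm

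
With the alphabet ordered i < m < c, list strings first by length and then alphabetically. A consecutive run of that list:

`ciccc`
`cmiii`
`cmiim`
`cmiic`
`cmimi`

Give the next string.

cmimm

Treat cmimi as a base-3 numeral over the given alphabet and add one, carrying through any trailing c's.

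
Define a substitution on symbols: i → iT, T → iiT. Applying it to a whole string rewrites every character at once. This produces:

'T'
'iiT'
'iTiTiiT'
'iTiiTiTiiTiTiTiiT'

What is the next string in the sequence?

Rewriting the 17 symbols of iTiiTiTiiTiTiTiiT one by one yields iT iiT iT iT iiT iT iiT iT iT iiT iT iiT iT iiT iT iT iiT; concatenated:

iTiiTiTiTiiTiTiiTiTiTiiTiTiiTiTiiTiTiTiiT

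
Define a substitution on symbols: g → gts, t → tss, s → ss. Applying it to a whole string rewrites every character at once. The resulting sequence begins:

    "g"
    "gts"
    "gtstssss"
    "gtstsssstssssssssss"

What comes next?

gtstsssstsssssssssstssssssssssssssssssssss

Replace each of the 19 characters of gtstsssstssssssssss in place — gts tss ss tss ss ss ss ss tss ss ss ss ss ss ss ss ss ss ss — and concatenate.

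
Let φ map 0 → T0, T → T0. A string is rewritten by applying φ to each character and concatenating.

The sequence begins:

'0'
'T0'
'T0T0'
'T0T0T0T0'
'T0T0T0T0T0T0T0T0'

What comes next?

Replace each of the 16 characters of T0T0T0T0T0T0T0T0 in place — T0 T0 T0 T0 T0 T0 T0 T0 T0 T0 T0 T0 T0 T0 T0 T0 — and concatenate.

T0T0T0T0T0T0T0T0T0T0T0T0T0T0T0T0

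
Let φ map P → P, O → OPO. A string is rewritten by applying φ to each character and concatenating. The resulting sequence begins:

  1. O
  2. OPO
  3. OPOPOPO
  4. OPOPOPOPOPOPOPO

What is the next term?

Replace each of the 15 characters of OPOPOPOPOPOPOPO in place — OPO P OPO P OPO P OPO P OPO P OPO P OPO P OPO — and concatenate.

OPOPOPOPOPOPOPOPOPOPOPOPOPOPOPO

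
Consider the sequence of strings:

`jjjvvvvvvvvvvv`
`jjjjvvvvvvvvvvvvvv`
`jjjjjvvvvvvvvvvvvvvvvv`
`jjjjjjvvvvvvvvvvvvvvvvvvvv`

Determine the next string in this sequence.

Each string has the form j^{n} v^{3n+2}, where the shown terms are n = 3, 4, 5, 6.
At n = 7 the blocks have lengths 7, 23.

jjjjjjjvvvvvvvvvvvvvvvvvvvvvvv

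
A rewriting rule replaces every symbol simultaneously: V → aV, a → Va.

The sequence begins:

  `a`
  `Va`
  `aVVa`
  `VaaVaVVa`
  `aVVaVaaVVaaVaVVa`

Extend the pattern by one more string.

Rewriting the 16 symbols of aVVaVaaVVaaVaVVa one by one yields Va aV aV Va aV Va Va aV aV Va Va aV Va aV aV Va; concatenated:

VaaVaVVaaVVaVaaVaVVaVaaVVaaVaVVa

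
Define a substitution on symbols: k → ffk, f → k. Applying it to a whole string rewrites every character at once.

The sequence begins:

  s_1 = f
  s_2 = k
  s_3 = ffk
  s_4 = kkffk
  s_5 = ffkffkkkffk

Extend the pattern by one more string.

kkffkkkffkffkffkkkffk

Expanding ffkffkkkffk: f→k, f→k, k→ffk, f→k, f→k, k→ffk, k→ffk, k→ffk, f→k, f→k, k→ffk. Concatenated: k k ffk k k ffk ffk ffk k k ffk.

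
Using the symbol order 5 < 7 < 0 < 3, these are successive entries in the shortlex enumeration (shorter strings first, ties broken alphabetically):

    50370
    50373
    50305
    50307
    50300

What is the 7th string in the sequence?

50335

Stepping forward 2 times from 50300: 50300 → 50303, then the target.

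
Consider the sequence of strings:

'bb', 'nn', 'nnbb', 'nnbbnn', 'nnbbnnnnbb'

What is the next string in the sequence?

This is a Fibonacci-style word recurrence s(k) = s(k−1)·s(k−2): e.g. nn·bb = nnbb.
Continuing: nnbbnnnnbb · nnbbnn gives term 6.

nnbbnnnnbbnnbbnn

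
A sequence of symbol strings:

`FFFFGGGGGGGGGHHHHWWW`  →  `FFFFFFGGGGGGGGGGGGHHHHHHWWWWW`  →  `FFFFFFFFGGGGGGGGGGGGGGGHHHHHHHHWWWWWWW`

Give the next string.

FFFFFFFFFFGGGGGGGGGGGGGGGGGGHHHHHHHHHHWWWWWWWWW

Each string has the form F^{2n} G^{3n+3} H^{2n} W^{2n-1}, where the shown terms are n = 2, 3, 4.
At n = 5 the blocks have lengths 10, 18, 10, 9.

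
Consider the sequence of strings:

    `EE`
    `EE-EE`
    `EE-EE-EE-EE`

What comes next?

EE-EE-EE-EE-EE-EE-EE-EE

Each string is two copies of the previous one joined by '-'.
So the next term is two copies of EE-EE-EE-EE with '-' between the halves.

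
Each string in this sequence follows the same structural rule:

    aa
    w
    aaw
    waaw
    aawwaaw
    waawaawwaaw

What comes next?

From term 3 onward, concatenate the second-to-last term with the last: aa·w = aaw, w·aaw = waaw, …
So term 7 is aawwaaw·waawaawwaaw.

aawwaawwaawaawwaaw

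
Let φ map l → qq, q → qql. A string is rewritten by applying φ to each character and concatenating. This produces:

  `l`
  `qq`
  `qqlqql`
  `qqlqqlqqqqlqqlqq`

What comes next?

qqlqqlqqqqlqqlqqqqlqqlqqlqqlqqqqlqqlqqqqlqql

φ(qqlqqlqqqqlqqlqq) expands symbol-by-symbol to qql qql qq qql qql qq qql qql qql qql qq qql qql qq qql qql; joining the 16 pieces gives the next term.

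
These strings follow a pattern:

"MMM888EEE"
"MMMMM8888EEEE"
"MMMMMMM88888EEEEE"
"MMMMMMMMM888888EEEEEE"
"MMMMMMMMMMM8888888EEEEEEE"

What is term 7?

MMMMMMMMMMMMMMM888888888EEEEEEEEE

Term n consists of 2n+1 M's, followed by n+2 8's, followed by n+2 E's (n = 1, 2, …).
At n = 7 the blocks have lengths 15, 9, 9.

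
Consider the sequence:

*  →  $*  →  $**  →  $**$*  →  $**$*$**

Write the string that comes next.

$**$*$**$**$*

From term 3 onward, concatenate the last term with the second-to-last: $*·* = $**, $**·$* = $**$*, …
So term 6 is $**$*$**·$**$*.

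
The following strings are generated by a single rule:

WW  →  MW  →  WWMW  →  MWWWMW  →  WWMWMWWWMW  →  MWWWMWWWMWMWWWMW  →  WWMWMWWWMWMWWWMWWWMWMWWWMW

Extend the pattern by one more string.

From term 3 onward, concatenate the second-to-last term with the last: WW·MW = WWMW, MW·WWMW = MWWWMW, …
Continuing: MWWWMWWWMWMWWWMW · WWMWMWWWMWMWWWMWWWMWMWWWMW gives term 8.

MWWWMWWWMWMWWWMWWWMWMWWWMWMWWWMWWWMWMWWWMW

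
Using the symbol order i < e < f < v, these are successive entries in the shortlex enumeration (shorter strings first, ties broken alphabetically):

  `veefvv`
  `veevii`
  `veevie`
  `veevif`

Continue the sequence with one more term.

Treat veevif as a base-4 numeral over the given alphabet and add one, carrying through any trailing v's.

veeviv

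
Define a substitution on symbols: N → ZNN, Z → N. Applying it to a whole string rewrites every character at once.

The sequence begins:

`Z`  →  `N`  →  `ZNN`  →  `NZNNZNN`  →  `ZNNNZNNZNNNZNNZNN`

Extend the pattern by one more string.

Rewriting the 17 symbols of ZNNNZNNZNNNZNNZNN one by one yields N ZNN ZNN ZNN N ZNN ZNN N ZNN ZNN ZNN N ZNN ZNN N ZNN ZNN; concatenated:

NZNNZNNZNNNZNNZNNNZNNZNNZNNNZNNZNNNZNNZNN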